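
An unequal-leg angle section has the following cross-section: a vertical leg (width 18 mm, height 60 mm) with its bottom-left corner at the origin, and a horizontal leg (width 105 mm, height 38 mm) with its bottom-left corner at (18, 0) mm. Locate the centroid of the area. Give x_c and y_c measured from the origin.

Part | A | x̄ᵢ | ȳᵢ | A·x̄ᵢ | A·ȳᵢ
vertical leg | 1080.00 | 9.00 | 30.00 | 9720.00 | 32400.00
horizontal leg | 3990.00 | 70.50 | 19.00 | 281295.00 | 75810.00
Σ | 5070.00 |  |  | 291015.00 | 108210.00
x_c = 291015.00 / 5070.00 = 57.40 mm
y_c = 108210.00 / 5070.00 = 21.34 mm

x_c = 57.40 mm, y_c = 21.34 mm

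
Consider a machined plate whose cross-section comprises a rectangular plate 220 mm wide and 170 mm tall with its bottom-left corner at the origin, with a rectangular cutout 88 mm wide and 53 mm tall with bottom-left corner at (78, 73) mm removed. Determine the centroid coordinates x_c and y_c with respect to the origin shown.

plate: A = 220 × 170 = 37400.00, centroid at (110.00, 85.00).
hole: A = −(88 × 53) = -4664.00, centroid at (122.00, 99.50).
ΣA = 32736.00 mm², ΣAx_c = 3544992.00 mm³, ΣAy_c = 2714932.00 mm³.
x_c = 3544992.00/32736.00 = 108.29 mm; y_c = 2714932.00/32736.00 = 82.93 mm.

x_c = 108.29 mm, y_c = 82.93 mm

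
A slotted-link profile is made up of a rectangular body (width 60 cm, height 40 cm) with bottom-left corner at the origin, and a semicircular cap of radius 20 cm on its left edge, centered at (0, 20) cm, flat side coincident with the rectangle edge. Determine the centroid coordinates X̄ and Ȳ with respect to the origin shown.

X̄ = 22.01 cm, Ȳ = 20.00 cm

rectangular body: A = 60 × 40 = 2400.00, centroid at (30.00, 20.00).
semicircular end: A = ½π·20² = 628.32, centroid at (-8.49, 20.00).
ΣA = 3028.32 cm²
ΣAX̄ = (2400.00)(30.00) + (628.32)(-8.49) = 66666.67 cm³
ΣAȲ = (2400.00)(20.00) + (628.32)(20.00) = 60566.37 cm³
X̄ = 66666.67 / 3028.32 = 22.01 cm
Ȳ = 60566.37 / 3028.32 = 20.00 cm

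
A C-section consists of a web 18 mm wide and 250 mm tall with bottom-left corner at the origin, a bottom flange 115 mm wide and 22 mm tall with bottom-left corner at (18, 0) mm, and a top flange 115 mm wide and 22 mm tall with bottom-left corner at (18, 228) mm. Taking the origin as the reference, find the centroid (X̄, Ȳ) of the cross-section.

web: A = 18 × 250 = 4500.00, centroid at (9.00, 125.00).
bottom flange: A = 115 × 22 = 2530.00, centroid at (75.50, 11.00).
top flange: A = 115 × 22 = 2530.00, centroid at (75.50, 239.00).
ΣA = 9560.00 mm²
ΣAX̄ = (4500.00)(9.00) + (2530.00)(75.50) + (2530.00)(75.50) = 422530.00 mm³
ΣAȲ = (4500.00)(125.00) + (2530.00)(11.00) + (2530.00)(239.00) = 1195000.00 mm³
X̄ = 422530.00 / 9560.00 = 44.20 mm
Ȳ = 1195000.00 / 9560.00 = 125.00 mm

X̄ = 44.20 mm, Ȳ = 125.00 mm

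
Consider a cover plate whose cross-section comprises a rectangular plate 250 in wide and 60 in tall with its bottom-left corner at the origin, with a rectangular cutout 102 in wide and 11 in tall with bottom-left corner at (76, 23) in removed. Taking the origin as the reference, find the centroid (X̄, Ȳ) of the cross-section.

plate: A = 250 × 60 = 15000.00, centroid at (125.00, 30.00).
hole: A = −(102 × 11) = -1122.00, centroid at (127.00, 28.50).
ΣA = 13878.00 in², ΣAX̄ = 1732506.00 in³, ΣAȲ = 418023.00 in³.
X̄ = 1732506.00/13878.00 = 124.84 in; Ȳ = 418023.00/13878.00 = 30.12 in.

X̄ = 124.84 in, Ȳ = 30.12 in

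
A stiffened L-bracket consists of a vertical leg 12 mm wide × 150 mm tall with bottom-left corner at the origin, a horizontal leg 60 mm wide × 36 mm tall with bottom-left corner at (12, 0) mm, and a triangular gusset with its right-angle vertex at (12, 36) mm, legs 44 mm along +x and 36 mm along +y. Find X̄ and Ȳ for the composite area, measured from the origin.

vertical leg: A = 12 × 150 = 1800.00, centroid at (6.00, 75.00).
horizontal leg: A = 60 × 36 = 2160.00, centroid at (42.00, 18.00).
gusset: A = ½·44·36 = 792.00, centroid at (26.67, 48.00).
ΣA = 4752.00 mm²
ΣAX̄ = (1800.00)(6.00) + (2160.00)(42.00) + (792.00)(26.67) = 122640.00 mm³
ΣAȲ = (1800.00)(75.00) + (2160.00)(18.00) + (792.00)(48.00) = 211896.00 mm³
X̄ = 122640.00 / 4752.00 = 25.81 mm
Ȳ = 211896.00 / 4752.00 = 44.59 mm

X̄ = 25.81 mm, Ȳ = 44.59 mm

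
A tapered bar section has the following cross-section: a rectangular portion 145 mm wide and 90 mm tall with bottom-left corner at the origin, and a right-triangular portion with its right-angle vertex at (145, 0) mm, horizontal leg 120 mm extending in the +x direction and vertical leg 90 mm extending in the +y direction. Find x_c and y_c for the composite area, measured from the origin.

rectangular portion: A = 145 × 90 = 13050.00, centroid at (72.50, 45.00).
triangular portion: A = ½·120·90 = 5400.00, centroid at (185.00, 30.00).
ΣA = 18450.00 mm², ΣAx_c = 1945125.00 mm³, ΣAy_c = 749250.00 mm³.
x_c = 1945125.00/18450.00 = 105.43 mm; y_c = 749250.00/18450.00 = 40.61 mm.

x_c = 105.43 mm, y_c = 40.61 mm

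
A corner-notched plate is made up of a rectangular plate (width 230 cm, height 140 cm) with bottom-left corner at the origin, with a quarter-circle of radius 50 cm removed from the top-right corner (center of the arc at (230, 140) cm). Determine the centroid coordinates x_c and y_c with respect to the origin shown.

plate: A = 230 × 140 = 32200.00, centroid at (115.00, 70.00).
removed quarter-circle: A = −¼π·50² = -1963.50, centroid at (208.78, 118.78).
ΣA = 30236.50 cm², ΣAx_c = 3293062.72 cm³, ΣAy_c = 2020777.31 cm³.
x_c = 3293062.72/30236.50 = 108.91 cm; y_c = 2020777.31/30236.50 = 66.83 cm.

x_c = 108.91 cm, y_c = 66.83 cm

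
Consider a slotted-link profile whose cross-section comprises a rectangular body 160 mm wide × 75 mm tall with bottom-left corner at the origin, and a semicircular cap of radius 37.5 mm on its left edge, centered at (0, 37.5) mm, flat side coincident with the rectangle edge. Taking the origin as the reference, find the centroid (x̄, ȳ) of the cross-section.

rectangular body: A = 160 × 75 = 12000.00, centroid at (80.00, 37.50).
semicircular end: A = ½π·37.5² = 2208.93, centroid at (-15.92, 37.50).
ΣA = 14208.93 mm²
ΣAx̄ = (12000.00)(80.00) + (2208.93)(-15.92) = 924843.75 mm³
ΣAȳ = (12000.00)(37.50) + (2208.93)(37.50) = 532834.96 mm³
x̄ = 924843.75 / 14208.93 = 65.09 mm
ȳ = 532834.96 / 14208.93 = 37.50 mm

x̄ = 65.09 mm, ȳ = 37.50 mm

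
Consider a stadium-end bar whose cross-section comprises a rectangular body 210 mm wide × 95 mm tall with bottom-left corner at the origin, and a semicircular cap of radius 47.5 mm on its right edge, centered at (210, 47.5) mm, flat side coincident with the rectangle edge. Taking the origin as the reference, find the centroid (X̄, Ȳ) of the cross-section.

rectangular body: A = 210 × 95 = 19950.00, centroid at (105.00, 47.50).
semicircular end: A = ½π·47.5² = 3544.11, centroid at (230.16, 47.50).
ΣA = 23494.11 mm², ΣAX̄ = 2910460.85 mm³, ΣAȲ = 1115970.19 mm³.
X̄ = 2910460.85/23494.11 = 123.88 mm; Ȳ = 1115970.19/23494.11 = 47.50 mm.

X̄ = 123.88 mm, Ȳ = 47.50 mm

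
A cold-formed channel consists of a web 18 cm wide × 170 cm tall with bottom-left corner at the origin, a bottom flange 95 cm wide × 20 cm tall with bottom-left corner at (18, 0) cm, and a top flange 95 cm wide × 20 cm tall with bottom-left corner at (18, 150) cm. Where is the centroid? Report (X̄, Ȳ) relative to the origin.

X̄ = 40.30 cm, Ȳ = 85.00 cm

web: A = 18 × 170 = 3060.00, centroid at (9.00, 85.00).
bottom flange: A = 95 × 20 = 1900.00, centroid at (65.50, 10.00).
top flange: A = 95 × 20 = 1900.00, centroid at (65.50, 160.00).
ΣA = 6860.00 cm²
ΣAX̄ = (3060.00)(9.00) + (1900.00)(65.50) + (1900.00)(65.50) = 276440.00 cm³
ΣAȲ = (3060.00)(85.00) + (1900.00)(10.00) + (1900.00)(160.00) = 583100.00 cm³
X̄ = 276440.00 / 6860.00 = 40.30 cm
Ȳ = 583100.00 / 6860.00 = 85.00 cm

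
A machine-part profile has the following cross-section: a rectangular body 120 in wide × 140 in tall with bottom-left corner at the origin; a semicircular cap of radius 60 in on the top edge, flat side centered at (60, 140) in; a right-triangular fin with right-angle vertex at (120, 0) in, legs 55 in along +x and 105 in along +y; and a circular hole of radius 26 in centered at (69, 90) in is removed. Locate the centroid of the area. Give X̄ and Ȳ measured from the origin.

rectangular body: A = 120 × 140 = 16800.00, centroid at (60.00, 70.00).
semicircular top: A = ½π·60² = 5654.87, centroid at (60.00, 165.46).
triangular fin: A = ½·55·105 = 2887.50, centroid at (138.33, 35.00).
hole: A = −π·26² = -2123.72, centroid at (69.00, 90.00).
ΣA = 23218.65 in², ΣAX̄ = 1600193.06 in³, ΣAȲ = 2021609.35 in³.
X̄ = 1600193.06/23218.65 = 68.92 in; Ȳ = 2021609.35/23218.65 = 87.07 in.

X̄ = 68.92 in, Ȳ = 87.07 in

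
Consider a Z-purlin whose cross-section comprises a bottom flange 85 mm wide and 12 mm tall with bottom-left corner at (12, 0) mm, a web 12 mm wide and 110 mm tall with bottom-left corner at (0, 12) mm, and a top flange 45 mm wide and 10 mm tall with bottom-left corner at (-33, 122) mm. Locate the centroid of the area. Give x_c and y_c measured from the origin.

x_c = 21.07 mm, y_c = 54.38 mm

Part | A | x̄ᵢ | ȳᵢ | A·x̄ᵢ | A·ȳᵢ
bottom flange | 1020.00 | 54.50 | 6.00 | 55590.00 | 6120.00
web | 1320.00 | 6.00 | 67.00 | 7920.00 | 88440.00
top flange | 450.00 | -10.50 | 127.00 | -4725.00 | 57150.00
Σ | 2790.00 |  |  | 58785.00 | 151710.00
x_c = 58785.00 / 2790.00 = 21.07 mm
y_c = 151710.00 / 2790.00 = 54.38 mm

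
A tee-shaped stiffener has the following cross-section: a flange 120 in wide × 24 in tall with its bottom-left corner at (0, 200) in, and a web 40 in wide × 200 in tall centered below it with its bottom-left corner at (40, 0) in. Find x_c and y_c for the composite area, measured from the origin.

web: A = 40 × 200 = 8000.00, centroid at (60.00, 100.00).
flange: A = 120 × 24 = 2880.00, centroid at (60.00, 212.00).
ΣA = 10880.00 in², ΣAx_c = 652800.00 in³, ΣAy_c = 1410560.00 in³.
x_c = 652800.00/10880.00 = 60.00 in; y_c = 1410560.00/10880.00 = 129.65 in.

x_c = 60.00 in, y_c = 129.65 in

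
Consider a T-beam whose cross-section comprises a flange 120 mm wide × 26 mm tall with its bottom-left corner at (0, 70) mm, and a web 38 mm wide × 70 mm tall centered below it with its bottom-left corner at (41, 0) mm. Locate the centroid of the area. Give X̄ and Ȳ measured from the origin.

Part | A | x̄ᵢ | ȳᵢ | A·x̄ᵢ | A·ȳᵢ
web | 2660.00 | 60.00 | 35.00 | 159600.00 | 93100.00
flange | 3120.00 | 60.00 | 83.00 | 187200.00 | 258960.00
Σ | 5780.00 |  |  | 346800.00 | 352060.00
X̄ = 346800.00 / 5780.00 = 60.00 mm
Ȳ = 352060.00 / 5780.00 = 60.91 mm

X̄ = 60.00 mm, Ȳ = 60.91 mm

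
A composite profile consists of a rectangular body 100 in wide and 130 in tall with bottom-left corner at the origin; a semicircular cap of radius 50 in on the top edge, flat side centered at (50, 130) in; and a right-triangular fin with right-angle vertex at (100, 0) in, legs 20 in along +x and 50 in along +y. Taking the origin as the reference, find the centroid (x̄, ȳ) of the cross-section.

rectangular body: A = 100 × 130 = 13000.00, centroid at (50.00, 65.00).
semicircular top: A = ½π·50² = 3926.99, centroid at (50.00, 151.22).
triangular fin: A = ½·20·50 = 500.00, centroid at (106.67, 16.67).
ΣA = 17426.99 in²
ΣAx̄ = (13000.00)(50.00) + (3926.99)(50.00) + (500.00)(106.67) = 899682.87 in³
ΣAȳ = (13000.00)(65.00) + (3926.99)(151.22) + (500.00)(16.67) = 1447175.47 in³
x̄ = 899682.87 / 17426.99 = 51.63 in
ȳ = 1447175.47 / 17426.99 = 83.04 in

x̄ = 51.63 in, ȳ = 83.04 in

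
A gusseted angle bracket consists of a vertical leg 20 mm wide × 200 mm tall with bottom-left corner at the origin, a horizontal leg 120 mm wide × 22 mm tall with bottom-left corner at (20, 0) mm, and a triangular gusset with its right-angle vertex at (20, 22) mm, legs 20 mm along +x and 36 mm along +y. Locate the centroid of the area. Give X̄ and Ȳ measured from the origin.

vertical leg: A = 20 × 200 = 4000.00, centroid at (10.00, 100.00).
horizontal leg: A = 120 × 22 = 2640.00, centroid at (80.00, 11.00).
gusset: A = ½·20·36 = 360.00, centroid at (26.67, 34.00).
ΣA = 7000.00 mm², ΣAX̄ = 260800.00 mm³, ΣAȲ = 441280.00 mm³.
X̄ = 260800.00/7000.00 = 37.26 mm; Ȳ = 441280.00/7000.00 = 63.04 mm.

X̄ = 37.26 mm, Ȳ = 63.04 mm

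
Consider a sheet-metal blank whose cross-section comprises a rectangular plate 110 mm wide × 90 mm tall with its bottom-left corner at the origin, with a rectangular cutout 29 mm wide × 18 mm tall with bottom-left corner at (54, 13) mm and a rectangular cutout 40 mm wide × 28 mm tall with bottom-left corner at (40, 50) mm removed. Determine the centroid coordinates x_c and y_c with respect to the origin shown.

x_c = 53.47 mm, y_c = 43.88 mm

plate: A = 110 × 90 = 9900.00, centroid at (55.00, 45.00).
hole 1: A = −(29 × 18) = -522.00, centroid at (68.50, 22.00).
hole 2: A = −(40 × 28) = -1120.00, centroid at (60.00, 64.00).
ΣA = 8258.00 mm², ΣAx_c = 441543.00 mm³, ΣAy_c = 362336.00 mm³.
x_c = 441543.00/8258.00 = 53.47 mm; y_c = 362336.00/8258.00 = 43.88 mm.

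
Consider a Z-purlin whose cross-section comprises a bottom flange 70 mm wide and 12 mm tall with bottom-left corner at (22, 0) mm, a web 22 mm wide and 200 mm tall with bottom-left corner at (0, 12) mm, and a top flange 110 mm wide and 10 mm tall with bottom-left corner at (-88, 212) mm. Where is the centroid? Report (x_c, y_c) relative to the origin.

x_c = 9.46 mm, y_c = 116.17 mm

bottom flange: A = 70 × 12 = 840.00, centroid at (57.00, 6.00).
web: A = 22 × 200 = 4400.00, centroid at (11.00, 112.00).
top flange: A = 110 × 10 = 1100.00, centroid at (-33.00, 217.00).
ΣA = 6340.00 mm²
ΣAx_c = (840.00)(57.00) + (4400.00)(11.00) + (1100.00)(-33.00) = 59980.00 mm³
ΣAy_c = (840.00)(6.00) + (4400.00)(112.00) + (1100.00)(217.00) = 736540.00 mm³
x_c = 59980.00 / 6340.00 = 9.46 mm
y_c = 736540.00 / 6340.00 = 116.17 mm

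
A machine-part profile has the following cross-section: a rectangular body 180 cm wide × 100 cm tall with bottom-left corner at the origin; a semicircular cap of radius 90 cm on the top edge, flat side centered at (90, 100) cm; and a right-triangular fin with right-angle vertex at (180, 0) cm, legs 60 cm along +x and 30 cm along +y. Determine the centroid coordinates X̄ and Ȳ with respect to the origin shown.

rectangular body: A = 180 × 100 = 18000.00, centroid at (90.00, 50.00).
semicircular top: A = ½π·90² = 12723.45, centroid at (90.00, 138.20).
triangular fin: A = ½·60·30 = 900.00, centroid at (200.00, 10.00).
ΣA = 31623.45 cm²
ΣAX̄ = (18000.00)(90.00) + (12723.45)(90.00) + (900.00)(200.00) = 2945110.52 cm³
ΣAȲ = (18000.00)(50.00) + (12723.45)(138.20) + (900.00)(10.00) = 2667345.02 cm³
X̄ = 2945110.52 / 31623.45 = 93.13 cm
Ȳ = 2667345.02 / 31623.45 = 84.35 cm

X̄ = 93.13 cm, Ȳ = 84.35 cm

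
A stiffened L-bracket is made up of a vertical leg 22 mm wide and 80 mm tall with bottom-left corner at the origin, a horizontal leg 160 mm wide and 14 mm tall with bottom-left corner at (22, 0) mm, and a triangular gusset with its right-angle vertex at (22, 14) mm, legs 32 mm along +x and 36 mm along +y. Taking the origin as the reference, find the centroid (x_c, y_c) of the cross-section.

x_c = 58.27 mm, y_c = 22.08 mm

vertical leg: A = 22 × 80 = 1760.00, centroid at (11.00, 40.00).
horizontal leg: A = 160 × 14 = 2240.00, centroid at (102.00, 7.00).
gusset: A = ½·32·36 = 576.00, centroid at (32.67, 26.00).
ΣA = 4576.00 mm², ΣAx_c = 266656.00 mm³, ΣAy_c = 101056.00 mm³.
x_c = 266656.00/4576.00 = 58.27 mm; y_c = 101056.00/4576.00 = 22.08 mm.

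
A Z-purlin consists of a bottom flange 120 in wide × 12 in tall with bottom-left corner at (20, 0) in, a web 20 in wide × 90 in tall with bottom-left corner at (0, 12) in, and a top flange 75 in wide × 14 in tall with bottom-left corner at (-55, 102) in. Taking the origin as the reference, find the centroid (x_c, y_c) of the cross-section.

bottom flange: A = 120 × 12 = 1440.00, centroid at (80.00, 6.00).
web: A = 20 × 90 = 1800.00, centroid at (10.00, 57.00).
top flange: A = 75 × 14 = 1050.00, centroid at (-17.50, 109.00).
ΣA = 4290.00 in²
ΣAx_c = (1440.00)(80.00) + (1800.00)(10.00) + (1050.00)(-17.50) = 114825.00 in³
ΣAy_c = (1440.00)(6.00) + (1800.00)(57.00) + (1050.00)(109.00) = 225690.00 in³
x_c = 114825.00 / 4290.00 = 26.77 in
y_c = 225690.00 / 4290.00 = 52.61 in

x_c = 26.77 in, y_c = 52.61 in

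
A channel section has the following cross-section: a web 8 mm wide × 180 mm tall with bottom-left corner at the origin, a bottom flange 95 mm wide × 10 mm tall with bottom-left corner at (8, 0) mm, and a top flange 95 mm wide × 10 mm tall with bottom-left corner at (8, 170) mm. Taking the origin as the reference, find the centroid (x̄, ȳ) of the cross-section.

x̄ = 33.30 mm, ȳ = 90.00 mm

web: A = 8 × 180 = 1440.00, centroid at (4.00, 90.00).
bottom flange: A = 95 × 10 = 950.00, centroid at (55.50, 5.00).
top flange: A = 95 × 10 = 950.00, centroid at (55.50, 175.00).
ΣA = 3340.00 mm², ΣAx̄ = 111210.00 mm³, ΣAȳ = 300600.00 mm³.
x̄ = 111210.00/3340.00 = 33.30 mm; ȳ = 300600.00/3340.00 = 90.00 mm.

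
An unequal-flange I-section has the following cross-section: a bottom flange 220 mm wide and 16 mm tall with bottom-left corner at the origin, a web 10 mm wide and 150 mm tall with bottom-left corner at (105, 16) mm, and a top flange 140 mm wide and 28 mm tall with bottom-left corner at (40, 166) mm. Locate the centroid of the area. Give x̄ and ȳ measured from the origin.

Part | A | x̄ᵢ | ȳᵢ | A·x̄ᵢ | A·ȳᵢ
bottom flange | 3520.00 | 110.00 | 8.00 | 387200.00 | 28160.00
web | 1500.00 | 110.00 | 91.00 | 165000.00 | 136500.00
top flange | 3920.00 | 110.00 | 180.00 | 431200.00 | 705600.00
Σ | 8940.00 |  |  | 983400.00 | 870260.00
x̄ = 983400.00 / 8940.00 = 110.00 mm
ȳ = 870260.00 / 8940.00 = 97.34 mm

x̄ = 110.00 mm, ȳ = 97.34 mm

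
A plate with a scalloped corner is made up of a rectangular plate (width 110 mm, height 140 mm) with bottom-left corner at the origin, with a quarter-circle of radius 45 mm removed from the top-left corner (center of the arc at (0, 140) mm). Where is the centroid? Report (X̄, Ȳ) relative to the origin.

plate: A = 110 × 140 = 15400.00, centroid at (55.00, 70.00).
removed quarter-circle: A = −¼π·45² = -1590.43, centroid at (19.10, 120.90).
ΣA = 13809.57 mm²
ΣAX̄ = (15400.00)(55.00) + (-1590.43)(19.10) = 816625.00 mm³
ΣAȲ = (15400.00)(70.00) + (-1590.43)(120.90) = 885714.62 mm³
X̄ = 816625.00 / 13809.57 = 59.13 mm
Ȳ = 885714.62 / 13809.57 = 64.14 mm

X̄ = 59.13 mm, Ȳ = 64.14 mm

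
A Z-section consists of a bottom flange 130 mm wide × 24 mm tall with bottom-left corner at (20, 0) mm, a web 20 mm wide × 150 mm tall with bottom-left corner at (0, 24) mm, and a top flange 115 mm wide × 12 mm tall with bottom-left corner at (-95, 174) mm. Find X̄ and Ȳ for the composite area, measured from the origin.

X̄ = 32.46 mm, Ȳ = 77.71 mm

bottom flange: A = 130 × 24 = 3120.00, centroid at (85.00, 12.00).
web: A = 20 × 150 = 3000.00, centroid at (10.00, 99.00).
top flange: A = 115 × 12 = 1380.00, centroid at (-37.50, 180.00).
ΣA = 7500.00 mm²
ΣAX̄ = (3120.00)(85.00) + (3000.00)(10.00) + (1380.00)(-37.50) = 243450.00 mm³
ΣAȲ = (3120.00)(12.00) + (3000.00)(99.00) + (1380.00)(180.00) = 582840.00 mm³
X̄ = 243450.00 / 7500.00 = 32.46 mm
Ȳ = 582840.00 / 7500.00 = 77.71 mm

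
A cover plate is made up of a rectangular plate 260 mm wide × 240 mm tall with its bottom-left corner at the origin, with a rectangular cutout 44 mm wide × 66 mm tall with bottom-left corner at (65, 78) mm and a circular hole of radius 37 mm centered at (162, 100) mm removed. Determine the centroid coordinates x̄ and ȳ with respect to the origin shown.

Part | A | x̄ᵢ | ȳᵢ | A·x̄ᵢ | A·ȳᵢ
plate | 62400.00 | 130.00 | 120.00 | 8112000.00 | 7488000.00
hole 1 | -2904.00 | 87.00 | 111.00 | -252648.00 | -322344.00
hole 2 | -4300.84 | 162.00 | 100.00 | -696736.14 | -430084.03
Σ | 55195.16 |  |  | 7162615.86 | 6735571.97
x̄ = 7162615.86 / 55195.16 = 129.77 mm
ȳ = 6735571.97 / 55195.16 = 122.03 mm

x̄ = 129.77 mm, ȳ = 122.03 mm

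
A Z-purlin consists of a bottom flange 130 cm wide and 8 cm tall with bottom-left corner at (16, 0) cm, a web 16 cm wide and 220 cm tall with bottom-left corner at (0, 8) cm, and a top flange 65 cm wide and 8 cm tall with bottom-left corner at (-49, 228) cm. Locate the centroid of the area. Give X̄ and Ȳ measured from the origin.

Part | A | x̄ᵢ | ȳᵢ | A·x̄ᵢ | A·ȳᵢ
bottom flange | 1040.00 | 81.00 | 4.00 | 84240.00 | 4160.00
web | 3520.00 | 8.00 | 118.00 | 28160.00 | 415360.00
top flange | 520.00 | -16.50 | 232.00 | -8580.00 | 120640.00
Σ | 5080.00 |  |  | 103820.00 | 540160.00
X̄ = 103820.00 / 5080.00 = 20.44 cm
Ȳ = 540160.00 / 5080.00 = 106.33 cm

X̄ = 20.44 cm, Ȳ = 106.33 cm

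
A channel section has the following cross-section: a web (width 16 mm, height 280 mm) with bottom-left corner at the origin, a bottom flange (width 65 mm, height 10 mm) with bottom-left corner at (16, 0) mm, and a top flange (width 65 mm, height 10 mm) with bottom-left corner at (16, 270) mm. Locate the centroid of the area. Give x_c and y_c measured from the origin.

x_c = 17.11 mm, y_c = 140.00 mm

web: A = 16 × 280 = 4480.00, centroid at (8.00, 140.00).
bottom flange: A = 65 × 10 = 650.00, centroid at (48.50, 5.00).
top flange: A = 65 × 10 = 650.00, centroid at (48.50, 275.00).
ΣA = 5780.00 mm²
ΣAx_c = (4480.00)(8.00) + (650.00)(48.50) + (650.00)(48.50) = 98890.00 mm³
ΣAy_c = (4480.00)(140.00) + (650.00)(5.00) + (650.00)(275.00) = 809200.00 mm³
x_c = 98890.00 / 5780.00 = 17.11 mm
y_c = 809200.00 / 5780.00 = 140.00 mm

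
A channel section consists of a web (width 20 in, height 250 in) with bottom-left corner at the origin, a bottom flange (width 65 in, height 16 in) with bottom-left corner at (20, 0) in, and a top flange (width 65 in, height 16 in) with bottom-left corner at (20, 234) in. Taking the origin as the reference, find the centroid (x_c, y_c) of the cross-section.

x_c = 22.49 in, y_c = 125.00 in

Part | A | x̄ᵢ | ȳᵢ | A·x̄ᵢ | A·ȳᵢ
web | 5000.00 | 10.00 | 125.00 | 50000.00 | 625000.00
bottom flange | 1040.00 | 52.50 | 8.00 | 54600.00 | 8320.00
top flange | 1040.00 | 52.50 | 242.00 | 54600.00 | 251680.00
Σ | 7080.00 |  |  | 159200.00 | 885000.00
x_c = 159200.00 / 7080.00 = 22.49 in
y_c = 885000.00 / 7080.00 = 125.00 in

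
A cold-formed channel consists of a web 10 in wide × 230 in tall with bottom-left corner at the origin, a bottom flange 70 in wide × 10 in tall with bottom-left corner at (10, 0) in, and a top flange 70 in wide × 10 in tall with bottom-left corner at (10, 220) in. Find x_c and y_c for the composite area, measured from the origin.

web: A = 10 × 230 = 2300.00, centroid at (5.00, 115.00).
bottom flange: A = 70 × 10 = 700.00, centroid at (45.00, 5.00).
top flange: A = 70 × 10 = 700.00, centroid at (45.00, 225.00).
ΣA = 3700.00 in²
ΣAx_c = (2300.00)(5.00) + (700.00)(45.00) + (700.00)(45.00) = 74500.00 in³
ΣAy_c = (2300.00)(115.00) + (700.00)(5.00) + (700.00)(225.00) = 425500.00 in³
x_c = 74500.00 / 3700.00 = 20.14 in
y_c = 425500.00 / 3700.00 = 115.00 in

x_c = 20.14 in, y_c = 115.00 in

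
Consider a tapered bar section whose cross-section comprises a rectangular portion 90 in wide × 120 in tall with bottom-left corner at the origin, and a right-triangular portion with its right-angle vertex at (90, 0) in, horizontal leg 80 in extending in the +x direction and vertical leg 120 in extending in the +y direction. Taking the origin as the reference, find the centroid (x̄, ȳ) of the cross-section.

x̄ = 67.05 in, ȳ = 53.85 in

Part | A | x̄ᵢ | ȳᵢ | A·x̄ᵢ | A·ȳᵢ
rectangular portion | 10800.00 | 45.00 | 60.00 | 486000.00 | 648000.00
triangular portion | 4800.00 | 116.67 | 40.00 | 560000.00 | 192000.00
Σ | 15600.00 |  |  | 1046000.00 | 840000.00
x̄ = 1046000.00 / 15600.00 = 67.05 in
ȳ = 840000.00 / 15600.00 = 53.85 in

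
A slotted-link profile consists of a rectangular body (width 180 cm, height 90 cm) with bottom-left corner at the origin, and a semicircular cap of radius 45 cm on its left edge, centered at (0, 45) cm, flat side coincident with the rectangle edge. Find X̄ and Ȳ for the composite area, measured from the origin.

X̄ = 72.09 cm, Ȳ = 45.00 cm

rectangular body: A = 180 × 90 = 16200.00, centroid at (90.00, 45.00).
semicircular end: A = ½π·45² = 3180.86, centroid at (-19.10, 45.00).
ΣA = 19380.86 cm²
ΣAX̄ = (16200.00)(90.00) + (3180.86)(-19.10) = 1397250.00 cm³
ΣAȲ = (16200.00)(45.00) + (3180.86)(45.00) = 872138.82 cm³
X̄ = 1397250.00 / 19380.86 = 72.09 cm
Ȳ = 872138.82 / 19380.86 = 45.00 cm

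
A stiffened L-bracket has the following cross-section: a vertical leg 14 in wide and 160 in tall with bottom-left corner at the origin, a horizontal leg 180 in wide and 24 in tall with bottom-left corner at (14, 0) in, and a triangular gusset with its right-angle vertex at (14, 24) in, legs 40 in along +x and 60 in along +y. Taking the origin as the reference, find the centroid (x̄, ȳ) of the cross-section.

x̄ = 64.14 in, ȳ = 36.58 in

Part | A | x̄ᵢ | ȳᵢ | A·x̄ᵢ | A·ȳᵢ
vertical leg | 2240.00 | 7.00 | 80.00 | 15680.00 | 179200.00
horizontal leg | 4320.00 | 104.00 | 12.00 | 449280.00 | 51840.00
gusset | 1200.00 | 27.33 | 44.00 | 32800.00 | 52800.00
Σ | 7760.00 |  |  | 497760.00 | 283840.00
x̄ = 497760.00 / 7760.00 = 64.14 in
ȳ = 283840.00 / 7760.00 = 36.58 in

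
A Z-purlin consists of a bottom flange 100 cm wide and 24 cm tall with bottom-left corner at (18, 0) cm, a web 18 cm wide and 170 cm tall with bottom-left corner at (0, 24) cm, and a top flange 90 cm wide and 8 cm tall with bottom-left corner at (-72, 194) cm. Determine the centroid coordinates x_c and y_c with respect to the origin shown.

x_c = 27.72 cm, y_c = 81.70 cm

bottom flange: A = 100 × 24 = 2400.00, centroid at (68.00, 12.00).
web: A = 18 × 170 = 3060.00, centroid at (9.00, 109.00).
top flange: A = 90 × 8 = 720.00, centroid at (-27.00, 198.00).
ΣA = 6180.00 cm²
ΣAx_c = (2400.00)(68.00) + (3060.00)(9.00) + (720.00)(-27.00) = 171300.00 cm³
ΣAy_c = (2400.00)(12.00) + (3060.00)(109.00) + (720.00)(198.00) = 504900.00 cm³
x_c = 171300.00 / 6180.00 = 27.72 cm
y_c = 504900.00 / 6180.00 = 81.70 cm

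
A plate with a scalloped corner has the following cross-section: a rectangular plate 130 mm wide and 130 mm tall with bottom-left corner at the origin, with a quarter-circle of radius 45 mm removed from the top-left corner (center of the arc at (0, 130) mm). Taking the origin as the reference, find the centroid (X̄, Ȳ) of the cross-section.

X̄ = 69.77 mm, Ȳ = 60.23 mm

plate: A = 130 × 130 = 16900.00, centroid at (65.00, 65.00).
removed quarter-circle: A = −¼π·45² = -1590.43, centroid at (19.10, 110.90).
ΣA = 15309.57 mm², ΣAX̄ = 1068125.00 mm³, ΣAȲ = 922118.93 mm³.
X̄ = 1068125.00/15309.57 = 69.77 mm; Ȳ = 922118.93/15309.57 = 60.23 mm.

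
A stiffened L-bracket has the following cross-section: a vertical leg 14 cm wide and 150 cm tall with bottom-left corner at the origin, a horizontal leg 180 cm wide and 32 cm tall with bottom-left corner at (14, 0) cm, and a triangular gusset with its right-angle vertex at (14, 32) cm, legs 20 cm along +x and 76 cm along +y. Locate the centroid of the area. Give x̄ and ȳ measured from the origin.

vertical leg: A = 14 × 150 = 2100.00, centroid at (7.00, 75.00).
horizontal leg: A = 180 × 32 = 5760.00, centroid at (104.00, 16.00).
gusset: A = ½·20·76 = 760.00, centroid at (20.67, 57.33).
ΣA = 8620.00 cm², ΣAx̄ = 629446.67 cm³, ΣAȳ = 293233.33 cm³.
x̄ = 629446.67/8620.00 = 73.02 cm; ȳ = 293233.33/8620.00 = 34.02 cm.

x̄ = 73.02 cm, ȳ = 34.02 cm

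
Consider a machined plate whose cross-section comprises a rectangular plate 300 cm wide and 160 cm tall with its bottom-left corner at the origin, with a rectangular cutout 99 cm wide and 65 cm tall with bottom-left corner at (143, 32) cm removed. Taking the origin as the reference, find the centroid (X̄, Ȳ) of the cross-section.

plate: A = 300 × 160 = 48000.00, centroid at (150.00, 80.00).
hole: A = −(99 × 65) = -6435.00, centroid at (192.50, 64.50).
ΣA = 41565.00 cm², ΣAX̄ = 5961262.50 cm³, ΣAȲ = 3424942.50 cm³.
X̄ = 5961262.50/41565.00 = 143.42 cm; Ȳ = 3424942.50/41565.00 = 82.40 cm.

X̄ = 143.42 cm, Ȳ = 82.40 cm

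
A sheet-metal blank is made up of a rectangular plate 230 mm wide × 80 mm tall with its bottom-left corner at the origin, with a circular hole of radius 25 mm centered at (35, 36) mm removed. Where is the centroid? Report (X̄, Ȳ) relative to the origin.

X̄ = 124.56 mm, Ȳ = 40.48 mm

plate: A = 230 × 80 = 18400.00, centroid at (115.00, 40.00).
hole: A = −π·25² = -1963.50, centroid at (35.00, 36.00).
ΣA = 16436.50 mm²
ΣAX̄ = (18400.00)(115.00) + (-1963.50)(35.00) = 2047277.66 mm³
ΣAȲ = (18400.00)(40.00) + (-1963.50)(36.00) = 665314.17 mm³
X̄ = 2047277.66 / 16436.50 = 124.56 mm
Ȳ = 665314.17 / 16436.50 = 40.48 mm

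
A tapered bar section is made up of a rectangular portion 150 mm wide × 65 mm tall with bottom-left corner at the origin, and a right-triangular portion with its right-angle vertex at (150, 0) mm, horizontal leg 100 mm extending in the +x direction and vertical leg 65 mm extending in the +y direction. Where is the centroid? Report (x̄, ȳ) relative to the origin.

x̄ = 102.08 mm, ȳ = 29.79 mm

rectangular portion: A = 150 × 65 = 9750.00, centroid at (75.00, 32.50).
triangular portion: A = ½·100·65 = 3250.00, centroid at (183.33, 21.67).
ΣA = 13000.00 mm²
ΣAx̄ = (9750.00)(75.00) + (3250.00)(183.33) = 1327083.33 mm³
ΣAȳ = (9750.00)(32.50) + (3250.00)(21.67) = 387291.67 mm³
x̄ = 1327083.33 / 13000.00 = 102.08 mm
ȳ = 387291.67 / 13000.00 = 29.79 mm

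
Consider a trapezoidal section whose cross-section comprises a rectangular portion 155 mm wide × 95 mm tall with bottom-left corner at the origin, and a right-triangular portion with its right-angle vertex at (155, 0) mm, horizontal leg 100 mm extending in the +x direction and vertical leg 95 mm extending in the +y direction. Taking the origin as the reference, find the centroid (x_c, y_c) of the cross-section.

rectangular portion: A = 155 × 95 = 14725.00, centroid at (77.50, 47.50).
triangular portion: A = ½·100·95 = 4750.00, centroid at (188.33, 31.67).
ΣA = 19475.00 mm², ΣAx_c = 2035770.83 mm³, ΣAy_c = 849854.17 mm³.
x_c = 2035770.83/19475.00 = 104.53 mm; y_c = 849854.17/19475.00 = 43.64 mm.

x_c = 104.53 mm, y_c = 43.64 mm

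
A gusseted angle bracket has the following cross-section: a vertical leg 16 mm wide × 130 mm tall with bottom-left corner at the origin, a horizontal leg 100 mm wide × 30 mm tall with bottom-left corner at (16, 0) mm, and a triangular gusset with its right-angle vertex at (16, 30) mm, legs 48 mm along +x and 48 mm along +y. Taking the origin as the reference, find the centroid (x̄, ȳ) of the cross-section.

Part | A | x̄ᵢ | ȳᵢ | A·x̄ᵢ | A·ȳᵢ
vertical leg | 2080.00 | 8.00 | 65.00 | 16640.00 | 135200.00
horizontal leg | 3000.00 | 66.00 | 15.00 | 198000.00 | 45000.00
gusset | 1152.00 | 32.00 | 46.00 | 36864.00 | 52992.00
Σ | 6232.00 |  |  | 251504.00 | 233192.00
x̄ = 251504.00 / 6232.00 = 40.36 mm
ȳ = 233192.00 / 6232.00 = 37.42 mm

x̄ = 40.36 mm, ȳ = 37.42 mm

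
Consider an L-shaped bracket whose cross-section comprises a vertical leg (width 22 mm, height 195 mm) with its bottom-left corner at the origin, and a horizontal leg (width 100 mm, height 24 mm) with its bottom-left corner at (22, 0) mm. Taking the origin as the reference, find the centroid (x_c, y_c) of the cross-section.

x_c = 32.88 mm, y_c = 66.83 mm

Part | A | x̄ᵢ | ȳᵢ | A·x̄ᵢ | A·ȳᵢ
vertical leg | 4290.00 | 11.00 | 97.50 | 47190.00 | 418275.00
horizontal leg | 2400.00 | 72.00 | 12.00 | 172800.00 | 28800.00
Σ | 6690.00 |  |  | 219990.00 | 447075.00
x_c = 219990.00 / 6690.00 = 32.88 mm
y_c = 447075.00 / 6690.00 = 66.83 mm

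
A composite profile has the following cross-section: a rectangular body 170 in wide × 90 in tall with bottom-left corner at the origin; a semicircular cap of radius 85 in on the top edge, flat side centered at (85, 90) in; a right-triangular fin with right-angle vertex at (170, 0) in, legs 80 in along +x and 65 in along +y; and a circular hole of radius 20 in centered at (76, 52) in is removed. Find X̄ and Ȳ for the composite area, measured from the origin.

X̄ = 95.78 in, Ȳ = 75.39 in

Part | A | x̄ᵢ | ȳᵢ | A·x̄ᵢ | A·ȳᵢ
rectangular body | 15300.00 | 85.00 | 45.00 | 1300500.00 | 688500.00
semicircular top | 11349.00 | 85.00 | 126.08 | 964665.29 | 1430826.98
triangular fin | 2600.00 | 196.67 | 21.67 | 511333.33 | 56333.33
hole | -1256.64 | 76.00 | 52.00 | -95504.42 | -65345.13
Σ | 27992.37 |  |  | 2680994.21 | 2110315.18
X̄ = 2680994.21 / 27992.37 = 95.78 in
Ȳ = 2110315.18 / 27992.37 = 75.39 in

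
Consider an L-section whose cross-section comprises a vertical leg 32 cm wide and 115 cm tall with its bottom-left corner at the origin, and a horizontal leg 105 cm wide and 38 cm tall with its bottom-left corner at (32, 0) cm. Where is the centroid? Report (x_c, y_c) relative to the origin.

vertical leg: A = 32 × 115 = 3680.00, centroid at (16.00, 57.50).
horizontal leg: A = 105 × 38 = 3990.00, centroid at (84.50, 19.00).
ΣA = 7670.00 cm², ΣAx_c = 396035.00 cm³, ΣAy_c = 287410.00 cm³.
x_c = 396035.00/7670.00 = 51.63 cm; y_c = 287410.00/7670.00 = 37.47 cm.

x_c = 51.63 cm, y_c = 37.47 cm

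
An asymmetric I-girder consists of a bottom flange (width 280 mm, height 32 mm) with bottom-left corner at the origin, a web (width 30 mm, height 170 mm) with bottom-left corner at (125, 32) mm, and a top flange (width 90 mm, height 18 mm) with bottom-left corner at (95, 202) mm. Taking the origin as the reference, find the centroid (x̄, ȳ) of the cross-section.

bottom flange: A = 280 × 32 = 8960.00, centroid at (140.00, 16.00).
web: A = 30 × 170 = 5100.00, centroid at (140.00, 117.00).
top flange: A = 90 × 18 = 1620.00, centroid at (140.00, 211.00).
ΣA = 15680.00 mm², ΣAx̄ = 2195200.00 mm³, ΣAȳ = 1081880.00 mm³.
x̄ = 2195200.00/15680.00 = 140.00 mm; ȳ = 1081880.00/15680.00 = 69.00 mm.

x̄ = 140.00 mm, ȳ = 69.00 mm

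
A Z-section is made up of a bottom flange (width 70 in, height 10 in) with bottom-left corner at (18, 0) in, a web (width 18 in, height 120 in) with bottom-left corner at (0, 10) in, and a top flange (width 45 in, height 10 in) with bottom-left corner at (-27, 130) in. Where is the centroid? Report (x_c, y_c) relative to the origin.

bottom flange: A = 70 × 10 = 700.00, centroid at (53.00, 5.00).
web: A = 18 × 120 = 2160.00, centroid at (9.00, 70.00).
top flange: A = 45 × 10 = 450.00, centroid at (-4.50, 135.00).
ΣA = 3310.00 in², ΣAx_c = 54515.00 in³, ΣAy_c = 215450.00 in³.
x_c = 54515.00/3310.00 = 16.47 in; y_c = 215450.00/3310.00 = 65.09 in.

x_c = 16.47 in, y_c = 65.09 in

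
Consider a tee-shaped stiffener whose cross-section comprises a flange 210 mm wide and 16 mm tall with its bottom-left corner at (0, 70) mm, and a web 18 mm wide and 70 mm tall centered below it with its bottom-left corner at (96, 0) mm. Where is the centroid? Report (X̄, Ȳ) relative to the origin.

X̄ = 105.00 mm, Ȳ = 66.27 mm

web: A = 18 × 70 = 1260.00, centroid at (105.00, 35.00).
flange: A = 210 × 16 = 3360.00, centroid at (105.00, 78.00).
ΣA = 4620.00 mm²
ΣAX̄ = (1260.00)(105.00) + (3360.00)(105.00) = 485100.00 mm³
ΣAȲ = (1260.00)(35.00) + (3360.00)(78.00) = 306180.00 mm³
X̄ = 485100.00 / 4620.00 = 105.00 mm
Ȳ = 306180.00 / 4620.00 = 66.27 mm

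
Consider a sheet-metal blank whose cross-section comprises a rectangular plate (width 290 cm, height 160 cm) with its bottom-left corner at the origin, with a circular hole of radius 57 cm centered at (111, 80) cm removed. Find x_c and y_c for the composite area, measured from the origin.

x_c = 154.59 cm, y_c = 80.00 cm

plate: A = 290 × 160 = 46400.00, centroid at (145.00, 80.00).
hole: A = −π·57² = -10207.03, centroid at (111.00, 80.00).
ΣA = 36192.97 cm², ΣAx_c = 5595019.17 cm³, ΣAy_c = 2895437.24 cm³.
x_c = 5595019.17/36192.97 = 154.59 cm; y_c = 2895437.24/36192.97 = 80.00 cm.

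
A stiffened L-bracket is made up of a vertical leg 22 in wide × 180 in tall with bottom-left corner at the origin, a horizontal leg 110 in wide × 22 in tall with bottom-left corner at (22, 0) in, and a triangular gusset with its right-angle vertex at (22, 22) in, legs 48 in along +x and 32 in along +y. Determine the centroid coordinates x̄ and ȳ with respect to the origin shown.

x̄ = 36.25 in, ȳ = 57.09 in

vertical leg: A = 22 × 180 = 3960.00, centroid at (11.00, 90.00).
horizontal leg: A = 110 × 22 = 2420.00, centroid at (77.00, 11.00).
gusset: A = ½·48·32 = 768.00, centroid at (38.00, 32.67).
ΣA = 7148.00 in², ΣAx̄ = 259084.00 in³, ΣAȳ = 408108.00 in³.
x̄ = 259084.00/7148.00 = 36.25 in; ȳ = 408108.00/7148.00 = 57.09 in.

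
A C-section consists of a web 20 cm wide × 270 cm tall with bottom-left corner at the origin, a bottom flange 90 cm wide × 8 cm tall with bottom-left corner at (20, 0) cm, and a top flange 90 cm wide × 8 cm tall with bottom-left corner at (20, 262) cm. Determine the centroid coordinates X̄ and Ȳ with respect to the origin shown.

Part | A | x̄ᵢ | ȳᵢ | A·x̄ᵢ | A·ȳᵢ
web | 5400.00 | 10.00 | 135.00 | 54000.00 | 729000.00
bottom flange | 720.00 | 65.00 | 4.00 | 46800.00 | 2880.00
top flange | 720.00 | 65.00 | 266.00 | 46800.00 | 191520.00
Σ | 6840.00 |  |  | 147600.00 | 923400.00
X̄ = 147600.00 / 6840.00 = 21.58 cm
Ȳ = 923400.00 / 6840.00 = 135.00 cm

X̄ = 21.58 cm, Ȳ = 135.00 cm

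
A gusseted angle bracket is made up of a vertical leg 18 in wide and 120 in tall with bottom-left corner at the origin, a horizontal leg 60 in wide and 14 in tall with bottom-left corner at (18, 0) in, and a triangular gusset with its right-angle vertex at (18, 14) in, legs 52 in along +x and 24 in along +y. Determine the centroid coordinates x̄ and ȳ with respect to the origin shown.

vertical leg: A = 18 × 120 = 2160.00, centroid at (9.00, 60.00).
horizontal leg: A = 60 × 14 = 840.00, centroid at (48.00, 7.00).
gusset: A = ½·52·24 = 624.00, centroid at (35.33, 22.00).
ΣA = 3624.00 in², ΣAx̄ = 81808.00 in³, ΣAȳ = 149208.00 in³.
x̄ = 81808.00/3624.00 = 22.57 in; ȳ = 149208.00/3624.00 = 41.17 in.

x̄ = 22.57 in, ȳ = 41.17 in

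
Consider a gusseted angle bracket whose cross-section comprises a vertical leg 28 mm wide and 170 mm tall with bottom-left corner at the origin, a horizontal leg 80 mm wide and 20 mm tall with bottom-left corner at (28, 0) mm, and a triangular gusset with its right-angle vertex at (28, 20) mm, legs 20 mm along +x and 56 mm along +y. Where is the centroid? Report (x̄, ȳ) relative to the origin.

Part | A | x̄ᵢ | ȳᵢ | A·x̄ᵢ | A·ȳᵢ
vertical leg | 4760.00 | 14.00 | 85.00 | 66640.00 | 404600.00
horizontal leg | 1600.00 | 68.00 | 10.00 | 108800.00 | 16000.00
gusset | 560.00 | 34.67 | 38.67 | 19413.33 | 21653.33
Σ | 6920.00 |  |  | 194853.33 | 442253.33
x̄ = 194853.33 / 6920.00 = 28.16 mm
ȳ = 442253.33 / 6920.00 = 63.91 mm

x̄ = 28.16 mm, ȳ = 63.91 mm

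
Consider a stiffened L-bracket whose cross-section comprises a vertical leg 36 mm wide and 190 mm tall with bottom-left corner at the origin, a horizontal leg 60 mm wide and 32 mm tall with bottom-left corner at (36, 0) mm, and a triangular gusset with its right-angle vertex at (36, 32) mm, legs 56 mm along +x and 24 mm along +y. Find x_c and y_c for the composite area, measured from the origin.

x_c = 30.38 mm, y_c = 75.00 mm

Part | A | x̄ᵢ | ȳᵢ | A·x̄ᵢ | A·ȳᵢ
vertical leg | 6840.00 | 18.00 | 95.00 | 123120.00 | 649800.00
horizontal leg | 1920.00 | 66.00 | 16.00 | 126720.00 | 30720.00
gusset | 672.00 | 54.67 | 40.00 | 36736.00 | 26880.00
Σ | 9432.00 |  |  | 286576.00 | 707400.00
x_c = 286576.00 / 9432.00 = 30.38 mm
y_c = 707400.00 / 9432.00 = 75.00 mm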